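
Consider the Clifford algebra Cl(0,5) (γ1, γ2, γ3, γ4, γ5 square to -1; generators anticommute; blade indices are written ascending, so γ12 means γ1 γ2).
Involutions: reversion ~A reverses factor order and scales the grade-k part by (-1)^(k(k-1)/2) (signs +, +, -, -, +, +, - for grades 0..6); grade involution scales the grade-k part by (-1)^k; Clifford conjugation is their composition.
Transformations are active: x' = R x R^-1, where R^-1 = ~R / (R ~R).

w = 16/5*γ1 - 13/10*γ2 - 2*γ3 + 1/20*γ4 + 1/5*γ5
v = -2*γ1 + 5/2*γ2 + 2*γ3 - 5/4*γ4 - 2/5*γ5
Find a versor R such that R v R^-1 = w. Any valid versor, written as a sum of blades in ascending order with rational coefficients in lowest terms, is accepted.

Since q(v) = q(w) = -6389/400, the sum R = v + w = 6/5*γ1 + 6/5*γ2 - 6/5*γ4 - 1/5*γ5 does the job whenever invertible.
Answer: 6/5*γ1 + 6/5*γ2 - 6/5*γ4 - 1/5*γ5


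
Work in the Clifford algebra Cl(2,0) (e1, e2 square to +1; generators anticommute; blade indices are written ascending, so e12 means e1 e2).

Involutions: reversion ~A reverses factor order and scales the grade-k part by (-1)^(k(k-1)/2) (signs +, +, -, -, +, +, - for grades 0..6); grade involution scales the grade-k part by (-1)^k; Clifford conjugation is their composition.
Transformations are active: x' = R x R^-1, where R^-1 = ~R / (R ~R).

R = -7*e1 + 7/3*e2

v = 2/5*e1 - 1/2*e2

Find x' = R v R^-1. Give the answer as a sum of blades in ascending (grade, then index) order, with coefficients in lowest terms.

~R = -7*e1 + 7/3*e2, and R ~R = 490/9, so R^-1 = ~R / (490/9).
R v = -119/30 + 77/30*e12
Answer: 31/50*e1 + 4/25*e2


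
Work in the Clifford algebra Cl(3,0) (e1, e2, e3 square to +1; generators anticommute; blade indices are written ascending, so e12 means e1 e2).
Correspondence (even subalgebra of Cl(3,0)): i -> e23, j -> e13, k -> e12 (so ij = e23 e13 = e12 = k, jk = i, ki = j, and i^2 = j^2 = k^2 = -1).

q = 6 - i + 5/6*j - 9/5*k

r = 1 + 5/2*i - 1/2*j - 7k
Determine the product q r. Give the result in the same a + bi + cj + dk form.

In blades: q = 6 - 9/5*e12 + 5/6*e13 - e23, r = 1 - 7*e12 - 1/2*e13 + 5/2*e23.
Distribute q over r term by term (generator squares from the signature, products reordered to ascending indices): (6)*r = 6 - 42*e12 - 3*e13 + 15*e23; (-9/5*e12)*r = -63/5 - 9/5*e12 - 9/2*e13 - 9/10*e23; (5/6*e13)*r = 5/12 - 25/12*e12 + 5/6*e13 - 35/6*e23; (-e23)*r = 5/2 + 1/2*e12 - 7*e13 - e23.
Sum: -221/60 - 2723/60*e12 - 41/3*e13 + 109/15*e23; translating back through the correspondence:
Answer: -221/60 + 109/15*i - 41/3*j - 2723/60*k


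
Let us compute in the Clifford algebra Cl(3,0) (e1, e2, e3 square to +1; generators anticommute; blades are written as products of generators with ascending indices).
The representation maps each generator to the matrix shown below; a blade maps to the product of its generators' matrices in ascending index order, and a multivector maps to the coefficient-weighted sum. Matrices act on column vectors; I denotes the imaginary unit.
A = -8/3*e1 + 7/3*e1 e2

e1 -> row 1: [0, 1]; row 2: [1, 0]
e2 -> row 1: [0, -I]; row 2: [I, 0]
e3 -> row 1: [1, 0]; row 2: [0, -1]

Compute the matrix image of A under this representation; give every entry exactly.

Bivector images (products of the table entries): rho(e1 e2) = rho(e1)rho(e2) = row 1: [I, 0]; row 2: [0, -I].
M = (-8/3)*rho(e1) + (7/3)*rho(e1 e2), summed entrywise:
Answer: row 1: [7*I/3, -8/3]; row 2: [-8/3, -7*I/3]


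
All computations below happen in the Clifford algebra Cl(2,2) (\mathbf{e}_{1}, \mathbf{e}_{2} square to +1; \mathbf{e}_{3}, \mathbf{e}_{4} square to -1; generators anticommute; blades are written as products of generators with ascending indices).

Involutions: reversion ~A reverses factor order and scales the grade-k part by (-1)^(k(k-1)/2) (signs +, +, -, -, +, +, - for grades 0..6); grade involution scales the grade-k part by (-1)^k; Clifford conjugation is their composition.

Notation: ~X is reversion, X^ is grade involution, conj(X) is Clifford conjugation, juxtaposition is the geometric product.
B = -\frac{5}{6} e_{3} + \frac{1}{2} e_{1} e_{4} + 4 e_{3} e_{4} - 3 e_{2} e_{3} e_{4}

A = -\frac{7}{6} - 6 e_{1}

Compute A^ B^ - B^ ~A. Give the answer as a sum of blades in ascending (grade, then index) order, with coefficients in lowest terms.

first term: -\frac{35}{36} e_{3} + 3 e_{4} + 5 e_{1} e_{3} - \frac{7}{12} e_{1} e_{4} - \frac{14}{3} e_{3} e_{4} + 24 e_{1} e_{3} e_{4} - \frac{7}{2} e_{2} e_{3} e_{4} + 18 e_{1} e_{2} e_{3} e_{4}
second term: -\frac{35}{36} e_{3} + 3 e_{4} + 5 e_{1} e_{3} - \frac{7}{12} e_{1} e_{4} - \frac{14}{3} e_{3} e_{4} - 24 e_{1} e_{3} e_{4} - \frac{7}{2} e_{2} e_{3} e_{4} + 18 e_{1} e_{2} e_{3} e_{4}
Answer: 48 e_{1} e_{3} e_{4}


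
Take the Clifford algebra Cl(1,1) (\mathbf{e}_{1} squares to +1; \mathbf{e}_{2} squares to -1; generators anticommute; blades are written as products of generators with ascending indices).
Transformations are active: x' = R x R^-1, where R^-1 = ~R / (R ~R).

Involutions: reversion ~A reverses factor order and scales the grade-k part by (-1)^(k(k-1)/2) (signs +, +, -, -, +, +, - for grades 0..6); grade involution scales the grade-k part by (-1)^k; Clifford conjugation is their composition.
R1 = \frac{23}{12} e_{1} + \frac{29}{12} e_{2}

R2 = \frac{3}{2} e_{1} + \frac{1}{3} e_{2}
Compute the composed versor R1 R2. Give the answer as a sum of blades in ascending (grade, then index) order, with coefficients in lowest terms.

Distribute over the terms of R1 (each basis-blade product reordered to ascending indices, repeated generators contracted through their squares):
(\frac{23}{12} e_{1}) R2 = \frac{23}{8} + \frac{23}{36} e_{1} e_{2}
(\frac{29}{12} e_{2}) R2 = -\frac{29}{36} - \frac{29}{8} e_{1} e_{2}
Summing the partial products and collecting blades:
Answer: \frac{149}{72} - \frac{215}{72} e_{1} e_{2}


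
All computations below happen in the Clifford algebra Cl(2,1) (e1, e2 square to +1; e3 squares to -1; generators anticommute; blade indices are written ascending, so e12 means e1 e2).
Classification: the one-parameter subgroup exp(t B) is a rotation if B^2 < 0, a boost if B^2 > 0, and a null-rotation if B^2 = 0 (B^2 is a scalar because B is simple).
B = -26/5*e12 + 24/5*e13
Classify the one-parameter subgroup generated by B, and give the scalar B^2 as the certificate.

B^2 term by term: the squares give (-26/5)^2*(e12)^2 + (24/5)^2*(e13)^2 = 676/25*(-1) + 576/25*(+1) = -4 (each basis 2-blade squares to minus the product of its generators' squares); cross terms between blades sharing an index anticommute and cancel. So B^2 = -4.
Answer: rotation, certificate B^2 = -4. No conjugation can change B^2 = -4; the sign gives the class.


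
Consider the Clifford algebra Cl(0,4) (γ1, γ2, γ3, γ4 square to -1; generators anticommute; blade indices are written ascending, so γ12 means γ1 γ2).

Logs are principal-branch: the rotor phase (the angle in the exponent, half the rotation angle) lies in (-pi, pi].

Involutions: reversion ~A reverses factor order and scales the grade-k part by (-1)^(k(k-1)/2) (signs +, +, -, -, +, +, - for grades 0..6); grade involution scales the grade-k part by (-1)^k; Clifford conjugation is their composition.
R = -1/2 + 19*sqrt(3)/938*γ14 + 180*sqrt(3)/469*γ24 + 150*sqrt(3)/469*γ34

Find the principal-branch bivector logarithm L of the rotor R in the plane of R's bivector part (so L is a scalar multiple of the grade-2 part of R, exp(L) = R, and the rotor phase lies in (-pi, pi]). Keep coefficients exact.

The scalar part of R is -1/2, which fixes the principal-branch rotor phase; the unit plane is then the bivector part divided by the sine of that phase, and L is that plane scaled by the phase.
Concretely: cos(phase) = -1/2 gives phase = ±2*pi/3, and since phase/sin(phase) is even the sign is immaterial: L = (phase/sin(phase)) * <R>_2 = (4*sqrt(3)*pi/9) * <R>_2.
Answer: 38*pi/1407*γ14 + 240*pi/469*γ24 + 200*pi/469*γ34


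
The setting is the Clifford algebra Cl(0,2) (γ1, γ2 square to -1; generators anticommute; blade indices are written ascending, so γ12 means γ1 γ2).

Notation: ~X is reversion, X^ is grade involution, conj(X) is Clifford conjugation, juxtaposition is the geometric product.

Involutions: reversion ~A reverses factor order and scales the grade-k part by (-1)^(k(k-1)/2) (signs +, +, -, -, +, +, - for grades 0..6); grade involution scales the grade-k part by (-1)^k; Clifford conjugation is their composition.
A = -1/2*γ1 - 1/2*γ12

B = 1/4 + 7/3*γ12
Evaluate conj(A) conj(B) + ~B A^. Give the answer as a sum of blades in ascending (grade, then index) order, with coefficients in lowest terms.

first term: 7/6 + 1/8*γ1 + 7/6*γ2 + 1/8*γ12
second term: -7/6 + 1/8*γ1 - 7/6*γ2 - 1/8*γ12
Answer: 1/4*γ1


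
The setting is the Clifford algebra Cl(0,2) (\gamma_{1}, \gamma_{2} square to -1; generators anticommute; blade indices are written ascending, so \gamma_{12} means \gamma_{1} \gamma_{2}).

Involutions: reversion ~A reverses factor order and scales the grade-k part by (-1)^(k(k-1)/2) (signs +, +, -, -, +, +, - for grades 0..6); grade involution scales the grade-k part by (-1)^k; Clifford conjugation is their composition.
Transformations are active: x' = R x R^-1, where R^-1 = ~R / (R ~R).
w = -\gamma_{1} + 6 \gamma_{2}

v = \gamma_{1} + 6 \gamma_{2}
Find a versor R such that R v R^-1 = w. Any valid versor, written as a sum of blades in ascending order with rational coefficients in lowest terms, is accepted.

Here q(v) = q(w) = -37; the classical choice R = v + w = 12 \gamma_{2} then realises v -> w under the sandwich.
Answer: 12 \gamma_{2}


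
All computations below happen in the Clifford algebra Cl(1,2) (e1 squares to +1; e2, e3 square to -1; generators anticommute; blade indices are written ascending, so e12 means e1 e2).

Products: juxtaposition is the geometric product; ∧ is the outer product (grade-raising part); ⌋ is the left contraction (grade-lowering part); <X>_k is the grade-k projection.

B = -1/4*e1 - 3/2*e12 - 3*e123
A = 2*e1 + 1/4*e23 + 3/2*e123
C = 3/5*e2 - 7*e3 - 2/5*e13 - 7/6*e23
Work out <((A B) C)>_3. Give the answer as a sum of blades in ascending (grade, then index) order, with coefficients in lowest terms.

step 1: 4 + 3/4*e1 - 3*e2 - 9/4*e3 - 3/8*e13 - 51/8*e23 - 1/16*e123
step 2: -1699/80 - 863/480*e1 - 317/8*e2 - 285/8*e3 - 21/10*e12 - 551/80*e13 + 1061/60*e23 - 37/20*e123
step 3: -37/20*e123
Answer: -37/20*e123


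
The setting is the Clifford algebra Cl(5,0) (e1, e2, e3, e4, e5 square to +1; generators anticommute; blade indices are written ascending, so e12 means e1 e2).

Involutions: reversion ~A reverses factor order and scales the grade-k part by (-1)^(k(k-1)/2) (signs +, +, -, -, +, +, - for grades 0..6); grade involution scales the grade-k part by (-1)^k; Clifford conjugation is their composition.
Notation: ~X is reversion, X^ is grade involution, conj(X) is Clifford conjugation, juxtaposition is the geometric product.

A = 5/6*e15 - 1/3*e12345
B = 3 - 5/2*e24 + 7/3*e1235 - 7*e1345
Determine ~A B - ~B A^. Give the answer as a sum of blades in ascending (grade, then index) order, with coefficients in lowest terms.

first term: -7/3*e2 + 7/9*e4 - 5/2*e15 + 35/18*e23 - 35/6*e34 + 5/6*e135 + 25/12*e1245 - e12345
second term: 7/3*e2 - 7/9*e4 + 5/2*e15 - 35/18*e23 + 35/6*e34 + 5/6*e135 + 25/12*e1245 + e12345
Answer: -14/3*e2 + 14/9*e4 - 5*e15 + 35/9*e23 - 35/3*e34 - 2*e12345


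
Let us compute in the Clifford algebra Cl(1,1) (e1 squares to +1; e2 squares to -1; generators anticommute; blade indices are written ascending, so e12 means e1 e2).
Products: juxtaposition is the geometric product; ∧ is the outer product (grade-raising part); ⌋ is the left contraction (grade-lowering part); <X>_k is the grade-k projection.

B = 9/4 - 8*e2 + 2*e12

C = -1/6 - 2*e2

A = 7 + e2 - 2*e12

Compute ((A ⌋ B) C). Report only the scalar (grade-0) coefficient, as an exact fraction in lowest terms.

step 1: 79/4 + 2*e1 - 56*e2 + 14*e12
step 2: -2767/24 + 83/3*e1 - 181/6*e2 - 19/3*e12
Answer: -2767/24


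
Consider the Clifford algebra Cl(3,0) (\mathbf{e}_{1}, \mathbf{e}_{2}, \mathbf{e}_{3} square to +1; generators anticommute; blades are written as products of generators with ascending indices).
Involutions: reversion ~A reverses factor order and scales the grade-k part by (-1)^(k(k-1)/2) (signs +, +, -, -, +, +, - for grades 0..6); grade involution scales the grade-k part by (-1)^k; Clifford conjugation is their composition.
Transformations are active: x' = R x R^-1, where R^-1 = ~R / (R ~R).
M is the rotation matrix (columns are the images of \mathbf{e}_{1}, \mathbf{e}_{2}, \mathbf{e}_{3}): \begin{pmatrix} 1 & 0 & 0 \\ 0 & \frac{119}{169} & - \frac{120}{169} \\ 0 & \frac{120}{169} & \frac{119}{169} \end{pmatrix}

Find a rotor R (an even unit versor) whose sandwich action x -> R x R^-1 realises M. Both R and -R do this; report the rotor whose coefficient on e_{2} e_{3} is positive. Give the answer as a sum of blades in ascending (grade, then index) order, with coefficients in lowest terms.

Method: write R = a + b12*e_{1} e_{2} + b13*e_{1} e_{3} + b23*e_{2} e_{3} with a^2 + b12^2 + b13^2 + b23^2 = 1 (so R^-1 = ~R). Expanding the columns R e_j ~R gives tr M = 4a^2 - 1 and, from the antisymmetric part, M21 - M12 = -4a*b12, M13 - M31 = 4a*b13, M32 - M23 = -4a*b23.
Here tr M = \frac{407}{169}, so a^2 = (1 + tr M)/4 = \frac{144}{169} and a = ±\frac{12}{13}. Taking a = \frac{12}{13}: M21 - M12 = 0, M13 - M31 = 0, M32 - M23 = \frac{240}{169}, giving b12 = 0, b13 = 0, b23 = -\frac{5}{13}, i.e. R = \frac{12}{13} - \frac{5}{13} e_{2} e_{3}.
Its e_{2} e_{3} coefficient is negative, so report the other preimage -R.
Answer: -\frac{12}{13} + \frac{5}{13} e_{2} e_{3}. Key observation: the double cover Spin(3) -> SO(3) sends R and -R to the same matrix (trace \frac{407}{169} here), so the stated sign of the e_{2} e_{3} coefficient is what selects one sheet.


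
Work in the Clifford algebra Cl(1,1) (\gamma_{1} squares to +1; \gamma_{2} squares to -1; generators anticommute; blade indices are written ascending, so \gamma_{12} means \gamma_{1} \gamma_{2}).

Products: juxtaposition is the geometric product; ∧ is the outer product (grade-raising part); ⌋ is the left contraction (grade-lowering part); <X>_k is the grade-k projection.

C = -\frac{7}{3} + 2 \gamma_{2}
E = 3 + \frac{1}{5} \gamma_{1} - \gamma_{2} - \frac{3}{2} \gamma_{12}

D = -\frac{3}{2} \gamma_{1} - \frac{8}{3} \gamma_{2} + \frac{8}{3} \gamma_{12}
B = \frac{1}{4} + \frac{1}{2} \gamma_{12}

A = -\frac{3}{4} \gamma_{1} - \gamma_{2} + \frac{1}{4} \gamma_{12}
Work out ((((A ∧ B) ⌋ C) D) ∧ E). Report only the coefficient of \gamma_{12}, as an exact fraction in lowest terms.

step 1: -\frac{3}{16} \gamma_{1} - \frac{1}{4} \gamma_{2} + \frac{1}{16} \gamma_{12}
step 2: \frac{1}{2}
step 3: -\frac{3}{4} \gamma_{1} - \frac{4}{3} \gamma_{2} + \frac{4}{3} \gamma_{12}
step 4: -\frac{9}{4} \gamma_{1} - 4 \gamma_{2} + \frac{301}{60} \gamma_{12}
Answer: \frac{301}{60}


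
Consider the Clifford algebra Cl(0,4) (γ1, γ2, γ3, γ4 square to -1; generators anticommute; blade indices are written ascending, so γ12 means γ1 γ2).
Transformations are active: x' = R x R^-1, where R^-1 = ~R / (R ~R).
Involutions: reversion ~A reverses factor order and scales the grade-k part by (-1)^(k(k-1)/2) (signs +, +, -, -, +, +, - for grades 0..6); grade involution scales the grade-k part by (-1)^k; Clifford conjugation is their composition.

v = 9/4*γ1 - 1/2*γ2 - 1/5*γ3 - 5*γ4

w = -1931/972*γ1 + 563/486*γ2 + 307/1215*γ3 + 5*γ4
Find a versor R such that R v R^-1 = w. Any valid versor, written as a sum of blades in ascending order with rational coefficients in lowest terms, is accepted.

Why this works: both vectors square to -12141/400, so q(v) = q(w) and R = v + w = 64/243*γ1 + 160/243*γ2 + 64/1215*γ3 carries v to w — its own direction survives, the complement (v - w)/2 flips.
Answer: 64/243*γ1 + 160/243*γ2 + 64/1215*γ3


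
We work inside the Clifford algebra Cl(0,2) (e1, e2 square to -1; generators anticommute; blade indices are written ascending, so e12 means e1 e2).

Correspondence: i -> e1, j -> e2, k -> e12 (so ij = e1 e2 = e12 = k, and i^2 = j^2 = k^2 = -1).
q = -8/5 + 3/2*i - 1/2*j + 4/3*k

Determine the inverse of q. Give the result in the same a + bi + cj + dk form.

In blades: q = -8/5 + 3/2*e1 - 1/2*e2 + 4/3*e12.
With qbar = -8/5 - 3/2*e1 + 1/2*e2 - 4/3*e12 (scalar fixed, mapped units negated), q qbar = 3077/450 (the sum of squared coefficients), so q^-1 = qbar / (3077/450) = -720/3077 - 675/3077*e1 + 225/3077*e2 - 600/3077*e12; translating back:
Answer: -720/3077 - 675/3077*i + 225/3077*j - 600/3077*k


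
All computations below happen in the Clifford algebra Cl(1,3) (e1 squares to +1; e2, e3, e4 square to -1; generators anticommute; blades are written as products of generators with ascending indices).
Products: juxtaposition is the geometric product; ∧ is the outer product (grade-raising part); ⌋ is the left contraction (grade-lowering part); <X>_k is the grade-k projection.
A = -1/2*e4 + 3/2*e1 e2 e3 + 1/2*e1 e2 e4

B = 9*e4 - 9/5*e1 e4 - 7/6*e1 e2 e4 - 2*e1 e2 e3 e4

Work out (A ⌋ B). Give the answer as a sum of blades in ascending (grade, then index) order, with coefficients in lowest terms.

step 1: 61/12 + 9/10*e1 - e3 + 3*e4 - 7/12*e1 e2 + e1 e2 e3
Answer: 61/12 + 9/10*e1 - e3 + 3*e4 - 7/12*e1 e2 + e1 e2 e3


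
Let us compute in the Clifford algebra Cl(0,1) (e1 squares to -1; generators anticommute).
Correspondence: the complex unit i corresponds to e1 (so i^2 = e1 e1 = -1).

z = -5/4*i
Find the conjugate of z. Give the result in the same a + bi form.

In blades: z = -5/4*e1.
Conjugation here is Clifford conjugation: the scalar is fixed and the grade-1 and grade-2 blades all flip sign, giving 5/4*e1; translating back:
Answer: 5/4*i


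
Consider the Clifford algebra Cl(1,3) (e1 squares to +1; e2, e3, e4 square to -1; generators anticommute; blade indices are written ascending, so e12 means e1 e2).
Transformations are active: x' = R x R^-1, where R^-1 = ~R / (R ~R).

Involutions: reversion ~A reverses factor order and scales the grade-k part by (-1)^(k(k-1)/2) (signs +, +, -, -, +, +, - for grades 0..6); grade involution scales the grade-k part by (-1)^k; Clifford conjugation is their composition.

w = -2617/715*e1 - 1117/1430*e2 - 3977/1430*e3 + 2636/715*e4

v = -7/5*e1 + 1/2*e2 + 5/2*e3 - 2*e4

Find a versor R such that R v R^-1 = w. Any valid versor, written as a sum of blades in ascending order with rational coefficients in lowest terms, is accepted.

A norm check does it: q(v) = q(w) = -427/50, hence R = v + w = -3618/715*e1 - 201/715*e2 - 201/715*e3 + 1206/715*e4 realises the map — parallel part kept, (v - w)/2 negated, v carried to w.
Answer: -3618/715*e1 - 201/715*e2 - 201/715*e3 + 1206/715*e4


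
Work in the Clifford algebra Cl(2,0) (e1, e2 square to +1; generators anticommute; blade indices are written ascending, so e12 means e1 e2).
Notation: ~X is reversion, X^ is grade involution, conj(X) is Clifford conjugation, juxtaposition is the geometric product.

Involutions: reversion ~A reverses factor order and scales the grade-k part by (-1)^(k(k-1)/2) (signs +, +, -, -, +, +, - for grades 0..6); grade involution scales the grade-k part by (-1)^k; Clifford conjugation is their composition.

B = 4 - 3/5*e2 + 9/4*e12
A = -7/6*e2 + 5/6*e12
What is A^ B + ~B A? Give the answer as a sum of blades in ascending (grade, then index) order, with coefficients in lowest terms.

first term: -103/40 - 25/8*e1 + 14/3*e2 + 10/3*e12
second term: 103/40 + 25/8*e1 - 14/3*e2 + 10/3*e12
Answer: 20/3*e12


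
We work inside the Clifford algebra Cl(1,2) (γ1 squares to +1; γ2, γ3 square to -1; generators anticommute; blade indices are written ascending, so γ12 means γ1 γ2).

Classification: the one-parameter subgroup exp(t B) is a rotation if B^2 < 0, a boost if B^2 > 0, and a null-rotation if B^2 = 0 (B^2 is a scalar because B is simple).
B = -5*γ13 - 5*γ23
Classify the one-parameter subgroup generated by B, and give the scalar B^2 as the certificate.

B^2 term by term: the squares give (-5)^2*(γ13)^2 + (-5)^2*(γ23)^2 = 25*(+1) + 25*(-1) = 0 (each basis 2-blade squares to minus the product of its generators' squares); cross terms between blades sharing an index anticommute and cancel. So B^2 = 0.
Answer: null-rotation, certificate B^2 = 0. Because 0 is invariant under every versor sandwich, the classification follows from its sign alone.


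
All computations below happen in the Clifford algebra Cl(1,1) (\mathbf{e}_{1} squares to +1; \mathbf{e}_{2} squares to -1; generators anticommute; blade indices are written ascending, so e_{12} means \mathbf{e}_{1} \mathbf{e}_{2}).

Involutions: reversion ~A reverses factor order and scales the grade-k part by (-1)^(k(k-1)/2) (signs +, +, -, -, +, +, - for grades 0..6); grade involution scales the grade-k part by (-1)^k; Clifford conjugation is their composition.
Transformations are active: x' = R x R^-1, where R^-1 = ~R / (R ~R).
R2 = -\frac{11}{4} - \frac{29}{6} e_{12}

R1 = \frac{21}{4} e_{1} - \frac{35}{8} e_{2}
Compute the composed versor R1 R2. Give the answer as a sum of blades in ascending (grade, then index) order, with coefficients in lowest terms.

Distribute over the terms of R1 (each basis-blade product reordered to ascending indices, repeated generators contracted through their squares):
(\frac{21}{4} e_{1}) R2 = -\frac{231}{16} e_{1} - \frac{203}{8} e_{2}
(-\frac{35}{8} e_{2}) R2 = \frac{1015}{48} e_{1} + \frac{385}{32} e_{2}
Summing the partial products and collecting blades:
Answer: \frac{161}{24} e_{1} - \frac{427}{32} e_{2}


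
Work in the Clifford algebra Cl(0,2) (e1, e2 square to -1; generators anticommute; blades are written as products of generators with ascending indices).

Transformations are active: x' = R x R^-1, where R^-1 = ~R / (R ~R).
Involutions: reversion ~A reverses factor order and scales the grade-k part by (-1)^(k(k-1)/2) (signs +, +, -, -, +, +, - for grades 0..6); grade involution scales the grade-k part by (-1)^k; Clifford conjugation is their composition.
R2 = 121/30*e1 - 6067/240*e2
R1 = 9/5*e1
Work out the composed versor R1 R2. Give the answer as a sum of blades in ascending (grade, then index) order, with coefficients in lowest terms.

Distribute over the terms of R1 (each basis-blade product reordered to ascending indices, repeated generators contracted through their squares):
(9/5*e1) R2 = -363/50 - 18201/400*e1 e2
Answer: -363/50 - 18201/400*e1 e2


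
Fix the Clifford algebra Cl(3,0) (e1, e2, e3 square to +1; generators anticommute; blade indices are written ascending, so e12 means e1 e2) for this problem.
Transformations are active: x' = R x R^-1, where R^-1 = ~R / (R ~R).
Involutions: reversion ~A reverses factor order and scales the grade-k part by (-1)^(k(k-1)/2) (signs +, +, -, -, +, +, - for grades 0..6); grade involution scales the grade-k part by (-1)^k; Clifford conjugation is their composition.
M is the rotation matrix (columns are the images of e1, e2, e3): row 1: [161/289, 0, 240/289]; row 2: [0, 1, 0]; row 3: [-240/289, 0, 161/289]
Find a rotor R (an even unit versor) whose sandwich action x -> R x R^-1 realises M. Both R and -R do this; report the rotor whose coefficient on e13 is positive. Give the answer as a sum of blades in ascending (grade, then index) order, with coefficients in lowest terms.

Method: write R = a + b12*e12 + b13*e13 + b23*e23 with a^2 + b12^2 + b13^2 + b23^2 = 1 (so R^-1 = ~R). Expanding the columns R e_j ~R gives tr M = 4a^2 - 1 and, from the antisymmetric part, M21 - M12 = -4a*b12, M13 - M31 = 4a*b13, M32 - M23 = -4a*b23.
Here tr M = 611/289, so a^2 = (1 + tr M)/4 = 225/289 and a = ±15/17. Taking a = 15/17: M21 - M12 = 0, M13 - M31 = 480/289, M32 - M23 = 0, giving b12 = 0, b13 = 8/17, b23 = 0, i.e. R = 15/17 + 8/17*e13.
Its e13 coefficient is already positive.
Answer: 15/17 + 8/17*e13. Why the constraint matters: R and -R act identically through the sandwich — M has trace 611/289 either way — so only the sign condition on e13 picks one of the two preimages.


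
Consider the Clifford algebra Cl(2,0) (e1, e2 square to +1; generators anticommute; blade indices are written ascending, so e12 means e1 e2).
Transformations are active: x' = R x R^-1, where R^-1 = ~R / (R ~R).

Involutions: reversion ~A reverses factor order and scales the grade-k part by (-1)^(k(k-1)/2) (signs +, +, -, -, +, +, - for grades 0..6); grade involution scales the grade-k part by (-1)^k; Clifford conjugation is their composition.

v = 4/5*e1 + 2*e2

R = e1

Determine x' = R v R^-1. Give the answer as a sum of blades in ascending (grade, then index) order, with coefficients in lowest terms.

~R = e1, and R ~R = 1, so R^-1 = ~R / (1).
R v = 4/5 + 2*e12
Answer: 4/5*e1 - 2*e2


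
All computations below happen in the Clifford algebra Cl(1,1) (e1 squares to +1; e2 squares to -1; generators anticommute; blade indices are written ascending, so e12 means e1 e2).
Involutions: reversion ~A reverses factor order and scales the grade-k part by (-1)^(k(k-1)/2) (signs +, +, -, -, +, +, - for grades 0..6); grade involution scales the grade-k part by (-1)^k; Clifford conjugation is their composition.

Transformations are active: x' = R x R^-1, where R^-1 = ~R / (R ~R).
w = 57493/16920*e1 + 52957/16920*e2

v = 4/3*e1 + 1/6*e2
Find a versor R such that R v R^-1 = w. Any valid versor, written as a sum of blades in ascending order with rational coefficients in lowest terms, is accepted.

Take R = v + w = 80053/16920*e1 + 55777/16920*e2. Because q(v) = q(w) = 7/4, conjugation by R sends v exactly to w.
Answer: 80053/16920*e1 + 55777/16920*e2


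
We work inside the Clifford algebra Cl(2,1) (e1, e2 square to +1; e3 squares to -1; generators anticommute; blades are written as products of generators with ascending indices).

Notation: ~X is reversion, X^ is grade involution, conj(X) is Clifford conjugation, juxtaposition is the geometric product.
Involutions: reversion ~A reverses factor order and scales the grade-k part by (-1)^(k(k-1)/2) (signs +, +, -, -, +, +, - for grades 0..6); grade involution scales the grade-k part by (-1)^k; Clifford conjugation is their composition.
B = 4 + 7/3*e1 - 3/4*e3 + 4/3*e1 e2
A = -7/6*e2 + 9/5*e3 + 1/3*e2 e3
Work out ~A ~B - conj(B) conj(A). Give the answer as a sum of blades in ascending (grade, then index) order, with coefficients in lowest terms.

first term: 27/20 - 14/9*e1 - 59/12*e2 + 36/5*e3 + 49/18*e1 e2 - 209/45*e1 e3 - 11/24*e2 e3 - 143/45*e1 e2 e3
second term: 27/20 - 14/9*e1 + 53/12*e2 - 36/5*e3 - 49/18*e1 e2 + 209/45*e1 e3 - 53/24*e2 e3 + 143/45*e1 e2 e3
Answer: -28/3*e2 + 72/5*e3 + 49/9*e1 e2 - 418/45*e1 e3 + 7/4*e2 e3 - 286/45*e1 e2 e3


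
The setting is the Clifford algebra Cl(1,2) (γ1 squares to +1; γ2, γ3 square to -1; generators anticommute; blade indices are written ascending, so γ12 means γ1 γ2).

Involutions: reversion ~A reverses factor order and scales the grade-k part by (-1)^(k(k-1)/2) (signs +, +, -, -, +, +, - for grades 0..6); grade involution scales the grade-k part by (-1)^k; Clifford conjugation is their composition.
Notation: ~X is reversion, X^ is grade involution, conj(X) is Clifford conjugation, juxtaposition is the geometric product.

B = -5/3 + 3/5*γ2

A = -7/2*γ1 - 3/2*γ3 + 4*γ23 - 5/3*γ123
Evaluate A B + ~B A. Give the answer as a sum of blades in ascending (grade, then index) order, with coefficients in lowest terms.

first term: 35/6*γ1 + 49/10*γ3 - 21/10*γ12 - γ13 - 173/30*γ23 + 25/9*γ123
second term: 35/6*γ1 + 1/10*γ3 + 21/10*γ12 - γ13 - 227/30*γ23 + 25/9*γ123
Answer: 35/3*γ1 + 5*γ3 - 2*γ13 - 40/3*γ23 + 50/9*γ123


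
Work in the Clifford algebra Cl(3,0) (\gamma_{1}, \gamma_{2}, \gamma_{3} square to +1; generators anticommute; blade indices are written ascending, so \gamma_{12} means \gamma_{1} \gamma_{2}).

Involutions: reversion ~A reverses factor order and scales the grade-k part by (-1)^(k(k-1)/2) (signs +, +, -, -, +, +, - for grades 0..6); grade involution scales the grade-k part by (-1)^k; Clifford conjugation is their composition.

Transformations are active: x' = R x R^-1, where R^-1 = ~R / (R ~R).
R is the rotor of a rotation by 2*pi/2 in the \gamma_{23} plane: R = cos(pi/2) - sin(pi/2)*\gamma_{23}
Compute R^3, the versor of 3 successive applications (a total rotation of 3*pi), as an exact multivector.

The rotor phase is half the rotation angle and phases add under composition, so 3 steps in the \gamma_{23} plane accumulate phase 3*(pi/2) = \frac{3 \pi}{2}: R^3 = cos(\frac{3 \pi}{2}) - sin(\frac{3 \pi}{2})*\gamma_{23}.
cos(\frac{3 \pi}{2}) = 0 and sin(\frac{3 \pi}{2}) = -1, so R^3 = \gamma_{23}. The net rotation is 1*pi (after discarding 1 full turn, each of which contributes a factor -1 to the rotor); the rotor keeps the half-angle phase exactly.
Answer: \gamma_{23}


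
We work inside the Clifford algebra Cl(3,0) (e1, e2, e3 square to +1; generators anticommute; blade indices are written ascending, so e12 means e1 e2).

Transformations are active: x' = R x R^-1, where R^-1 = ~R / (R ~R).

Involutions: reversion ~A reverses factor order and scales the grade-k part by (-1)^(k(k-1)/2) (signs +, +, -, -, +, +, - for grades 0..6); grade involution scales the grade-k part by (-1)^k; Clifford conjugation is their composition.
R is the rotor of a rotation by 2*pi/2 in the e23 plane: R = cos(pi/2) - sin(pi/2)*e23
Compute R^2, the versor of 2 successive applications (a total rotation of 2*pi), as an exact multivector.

Half-angle bookkeeping: 2 applications in e23 add up to rotor phase 2*pi/2 = pi, so R^2 = cos(pi) - sin(pi)*e23.
cos(pi) = -1 and sin(pi) = 0, so R^2 = -1. The total rotation 2*pi is 1 full turn, so every vector returns to itself, yet the rotor is -1, on the OTHER sheet of the double cover (an odd number of 2*pi turns).
Answer: -1


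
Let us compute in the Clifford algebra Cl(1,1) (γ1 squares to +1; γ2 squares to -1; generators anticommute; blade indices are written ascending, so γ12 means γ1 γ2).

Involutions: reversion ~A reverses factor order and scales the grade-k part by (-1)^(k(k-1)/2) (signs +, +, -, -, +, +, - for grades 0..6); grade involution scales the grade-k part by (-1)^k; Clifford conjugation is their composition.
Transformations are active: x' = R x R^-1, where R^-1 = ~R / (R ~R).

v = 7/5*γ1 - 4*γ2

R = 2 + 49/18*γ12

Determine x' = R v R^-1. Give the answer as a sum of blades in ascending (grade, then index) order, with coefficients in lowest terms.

~R = 2 - 49/18*γ12, and R ~R = -1105/324, so R^-1 = ~R / (-1105/324).
R v = 616/45*γ1 - 1063/90*γ2
Answer: -96439/5525*γ1 + 98636/5525*γ2


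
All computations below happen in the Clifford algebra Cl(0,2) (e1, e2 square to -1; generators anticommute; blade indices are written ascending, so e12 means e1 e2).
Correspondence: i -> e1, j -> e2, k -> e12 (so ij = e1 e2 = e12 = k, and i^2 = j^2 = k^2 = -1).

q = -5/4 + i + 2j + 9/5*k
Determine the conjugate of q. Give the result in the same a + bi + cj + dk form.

In blades: q = -5/4 + e1 + 2*e2 + 9/5*e12.
Conjugation here is Clifford conjugation: the scalar is fixed and the grade-1 and grade-2 blades all flip sign, giving -5/4 - e1 - 2*e2 - 9/5*e12; translating back:
Answer: -5/4 - i - 2j - 9/5*k


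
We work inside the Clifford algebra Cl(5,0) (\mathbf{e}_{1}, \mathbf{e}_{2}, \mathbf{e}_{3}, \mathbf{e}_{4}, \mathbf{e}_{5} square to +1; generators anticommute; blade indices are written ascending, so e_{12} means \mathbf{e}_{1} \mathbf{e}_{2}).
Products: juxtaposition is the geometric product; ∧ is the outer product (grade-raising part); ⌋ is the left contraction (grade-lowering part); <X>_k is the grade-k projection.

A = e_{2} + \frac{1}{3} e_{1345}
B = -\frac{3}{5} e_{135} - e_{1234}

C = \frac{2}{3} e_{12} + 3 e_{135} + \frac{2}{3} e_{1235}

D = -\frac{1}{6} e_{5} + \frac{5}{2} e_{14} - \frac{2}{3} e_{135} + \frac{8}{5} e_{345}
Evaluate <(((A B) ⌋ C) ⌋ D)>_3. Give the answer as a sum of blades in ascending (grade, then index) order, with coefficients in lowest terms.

step 1: \frac{1}{5} e_{4} + \frac{1}{3} e_{25} + e_{134} + \frac{3}{5} e_{1235}
step 2: \frac{2}{5} + \frac{2}{9} e_{13}
step 3: \frac{11}{135} e_{5} + e_{14} - \frac{4}{15} e_{135} + \frac{16}{25} e_{345}
step 4: -\frac{4}{15} e_{135} + \frac{16}{25} e_{345}
Answer: -\frac{4}{15} e_{135} + \frac{16}{25} e_{345}


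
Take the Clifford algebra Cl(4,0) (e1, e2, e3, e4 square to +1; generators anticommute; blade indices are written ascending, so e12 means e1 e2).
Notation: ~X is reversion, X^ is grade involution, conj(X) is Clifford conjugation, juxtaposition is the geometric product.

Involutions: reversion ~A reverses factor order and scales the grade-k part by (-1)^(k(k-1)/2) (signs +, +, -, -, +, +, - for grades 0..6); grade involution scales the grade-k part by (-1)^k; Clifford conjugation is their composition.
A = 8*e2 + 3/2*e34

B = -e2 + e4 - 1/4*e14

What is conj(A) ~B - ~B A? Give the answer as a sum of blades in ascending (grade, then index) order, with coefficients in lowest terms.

first term: 8 - 3/2*e3 - 3/8*e13 - 8*e24 + 2*e124 + 3/2*e234
second term: -8 - 3/2*e3 - 3/8*e13 - 8*e24 - 2*e124 - 3/2*e234
Answer: 16 + 4*e124 + 3*e234


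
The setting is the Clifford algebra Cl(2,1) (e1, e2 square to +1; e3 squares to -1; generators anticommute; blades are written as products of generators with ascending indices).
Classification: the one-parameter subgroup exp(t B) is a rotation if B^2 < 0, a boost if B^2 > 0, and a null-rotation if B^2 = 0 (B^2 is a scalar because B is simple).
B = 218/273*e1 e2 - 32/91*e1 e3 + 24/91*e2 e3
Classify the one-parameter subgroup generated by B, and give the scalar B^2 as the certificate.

B^2 term by term: the squares give (218/273)^2*(e1 e2)^2 + (-32/91)^2*(e1 e3)^2 + (24/91)^2*(e2 e3)^2 = 47524/74529*(-1) + 1024/8281*(+1) + 576/8281*(+1) = -4/9 (each basis 2-blade squares to minus the product of its generators' squares); cross terms between blades sharing an index anticommute and cancel. So B^2 = -4/9.
Answer: rotation, certificate B^2 = -4/9. Because -4/9 is invariant under every versor sandwich, the classification follows from its sign alone.


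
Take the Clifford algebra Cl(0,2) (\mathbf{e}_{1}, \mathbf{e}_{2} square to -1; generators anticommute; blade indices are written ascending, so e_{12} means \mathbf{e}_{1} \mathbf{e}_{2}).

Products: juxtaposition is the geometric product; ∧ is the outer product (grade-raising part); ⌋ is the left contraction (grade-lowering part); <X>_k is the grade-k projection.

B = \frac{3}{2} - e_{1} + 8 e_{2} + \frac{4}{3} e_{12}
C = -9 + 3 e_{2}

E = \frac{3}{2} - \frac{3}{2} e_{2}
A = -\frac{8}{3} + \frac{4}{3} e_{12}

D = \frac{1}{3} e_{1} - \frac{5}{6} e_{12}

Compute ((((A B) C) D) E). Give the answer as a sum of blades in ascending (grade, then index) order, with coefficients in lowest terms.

step 1: -\frac{52}{9} - 8 e_{1} - \frac{68}{3} e_{2} - \frac{14}{9} e_{12}
step 2: 120 + \frac{230}{3} e_{1} + \frac{560}{3} e_{2} - 10 e_{12}
step 3: -\frac{305}{9} - \frac{1040}{9} e_{1} + \frac{545}{9} e_{2} - \frac{1460}{9} e_{12}
step 4: 40 - \frac{1250}{3} e_{1} + \frac{425}{3} e_{2} - 70 e_{12}
Answer: 40 - \frac{1250}{3} e_{1} + \frac{425}{3} e_{2} - 70 e_{12}


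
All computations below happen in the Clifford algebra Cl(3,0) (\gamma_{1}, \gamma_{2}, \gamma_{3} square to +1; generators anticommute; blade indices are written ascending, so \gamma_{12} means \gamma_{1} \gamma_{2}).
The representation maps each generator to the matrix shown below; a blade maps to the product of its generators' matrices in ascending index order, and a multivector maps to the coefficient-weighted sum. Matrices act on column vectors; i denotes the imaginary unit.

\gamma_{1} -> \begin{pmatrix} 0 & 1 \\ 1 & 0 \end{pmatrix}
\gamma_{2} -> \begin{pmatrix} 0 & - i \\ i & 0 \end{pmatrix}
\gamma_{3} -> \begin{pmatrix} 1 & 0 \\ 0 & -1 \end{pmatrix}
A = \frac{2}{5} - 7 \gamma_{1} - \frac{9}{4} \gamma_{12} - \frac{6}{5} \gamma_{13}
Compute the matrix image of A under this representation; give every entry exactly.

Bivector images (products of the table entries): rho(\gamma_{12}) = rho(\gamma_{1})rho(\gamma_{2}) = \begin{pmatrix} i & 0 \\ 0 & - i \end{pmatrix}; rho(\gamma_{13}) = rho(\gamma_{1})rho(\gamma_{3}) = \begin{pmatrix} 0 & -1 \\ 1 & 0 \end{pmatrix}.
M = (\frac{2}{5})*1 + (-7)*rho(\gamma_{1}) + (-\frac{9}{4})*rho(\gamma_{12}) + (-\frac{6}{5})*rho(\gamma_{13}), summed entrywise (1 is the identity matrix):
Answer: \begin{pmatrix} \frac{2}{5} - \frac{9 i}{4} & - \frac{29}{5} \\ - \frac{41}{5} & \frac{2}{5} + \frac{9 i}{4} \end{pmatrix}


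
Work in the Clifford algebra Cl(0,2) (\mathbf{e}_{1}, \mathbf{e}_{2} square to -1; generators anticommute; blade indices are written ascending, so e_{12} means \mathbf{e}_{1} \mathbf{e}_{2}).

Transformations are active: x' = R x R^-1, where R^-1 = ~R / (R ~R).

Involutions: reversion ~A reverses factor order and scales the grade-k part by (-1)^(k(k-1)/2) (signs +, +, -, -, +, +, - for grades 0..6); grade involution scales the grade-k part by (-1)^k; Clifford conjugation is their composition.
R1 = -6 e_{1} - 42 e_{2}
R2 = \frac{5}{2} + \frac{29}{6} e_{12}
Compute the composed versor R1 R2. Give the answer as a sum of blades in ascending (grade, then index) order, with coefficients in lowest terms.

Distribute over the terms of R1 (each basis-blade product reordered to ascending indices, repeated generators contracted through their squares):
(-6 e_{1}) R2 = -15 e_{1} + 29 e_{2}
(-42 e_{2}) R2 = -203 e_{1} - 105 e_{2}
Summing the partial products and collecting blades:
Answer: -218 e_{1} - 76 e_{2}


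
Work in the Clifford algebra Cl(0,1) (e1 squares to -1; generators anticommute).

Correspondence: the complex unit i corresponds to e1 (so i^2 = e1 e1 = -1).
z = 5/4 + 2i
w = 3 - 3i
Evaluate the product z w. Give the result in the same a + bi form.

In blades: z = 5/4 + 2*e1, w = 3 - 3*e1.
Distribute z over w term by term (generator squares from the signature, products reordered to ascending indices): (5/4)*w = 15/4 - 15/4*e1; (2*e1)*w = 6 + 6*e1.
Sum: 39/4 + 9/4*e1; translating back through the correspondence:
Answer: 39/4 + 9/4*i


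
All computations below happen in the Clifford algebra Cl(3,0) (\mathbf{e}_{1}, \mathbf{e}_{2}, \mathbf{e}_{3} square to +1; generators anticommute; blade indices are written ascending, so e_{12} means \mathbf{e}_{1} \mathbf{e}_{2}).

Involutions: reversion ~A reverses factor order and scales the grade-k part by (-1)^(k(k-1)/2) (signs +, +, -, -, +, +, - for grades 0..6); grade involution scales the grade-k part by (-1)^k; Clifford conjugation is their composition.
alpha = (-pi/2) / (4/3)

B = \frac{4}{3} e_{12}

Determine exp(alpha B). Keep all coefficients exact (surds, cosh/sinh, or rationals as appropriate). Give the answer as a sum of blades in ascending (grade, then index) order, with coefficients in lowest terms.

B^2 = (\frac{4}{3})^2*(e_{12})^2 = \frac{16}{9}*(-1) = -\frac{16}{9} (a basis 2-blade squares to minus the product of its generators' squares).
B^2 = -\frac{16}{9} — the negative square puts this in the circular regime; l = \frac{4}{3}, alpha*l = - \frac{\pi}{2}, so exp(alpha B) = cos(- \frac{\pi}{2}) + (sin(- \frac{\pi}{2})/(\frac{4}{3}))*B = 0 + (- \frac{3}{4})*B.
Answer: -e_{12}


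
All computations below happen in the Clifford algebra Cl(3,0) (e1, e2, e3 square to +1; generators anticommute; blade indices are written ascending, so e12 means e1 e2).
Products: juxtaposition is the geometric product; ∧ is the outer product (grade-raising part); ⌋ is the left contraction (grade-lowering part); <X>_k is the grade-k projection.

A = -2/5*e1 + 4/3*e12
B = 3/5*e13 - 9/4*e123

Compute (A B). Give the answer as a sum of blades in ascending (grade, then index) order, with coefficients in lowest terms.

step 1: 69/25*e3 + 1/10*e23
Answer: 69/25*e3 + 1/10*e23


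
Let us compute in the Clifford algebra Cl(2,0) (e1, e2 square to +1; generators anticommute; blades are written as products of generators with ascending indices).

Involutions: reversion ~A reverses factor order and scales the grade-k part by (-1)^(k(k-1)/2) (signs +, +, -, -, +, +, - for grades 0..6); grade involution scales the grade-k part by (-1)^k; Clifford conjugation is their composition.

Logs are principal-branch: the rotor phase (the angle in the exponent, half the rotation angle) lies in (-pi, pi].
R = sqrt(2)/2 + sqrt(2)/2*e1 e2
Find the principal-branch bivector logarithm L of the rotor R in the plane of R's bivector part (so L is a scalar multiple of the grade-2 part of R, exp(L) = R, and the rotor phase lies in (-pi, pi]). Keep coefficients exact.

The scalar part of R is sqrt(2)/2, which pins the rotor phase on the principal branch; dividing the bivector part by the sine of that phase recovers the unit plane, and L is the phase times that plane.
Concretely: cos(phase) = sqrt(2)/2 gives phase = ±pi/4, and since phase/sin(phase) is even the sign is immaterial: L = (phase/sin(phase)) * <R>_2 = (sqrt(2)*pi/4) * <R>_2.
Answer: pi/4*e1 e2
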